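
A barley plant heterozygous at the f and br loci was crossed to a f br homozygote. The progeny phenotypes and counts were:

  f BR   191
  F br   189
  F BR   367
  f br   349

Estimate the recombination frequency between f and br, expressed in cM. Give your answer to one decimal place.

34.7 cM

The two most frequent classes, F BR (367) and f br (349), are the parental types, so the F1 was F BR / f br.
The recombinant classes are F br and f BR: 189 + 191 = 380.
Recombination frequency = 380/1096 = 0.3467 ≈ 34.7%, i.e. 34.7 cM.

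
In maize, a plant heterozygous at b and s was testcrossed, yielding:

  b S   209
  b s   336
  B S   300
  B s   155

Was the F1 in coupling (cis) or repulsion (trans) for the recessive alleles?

cis

The two most frequent classes are B S (300) and b s (336); these are the parental (non-recombinant) types.
So the F1 carried B S on one chromosome and b s on the other — the recessive alleles are on the same chromosome (cis / coupling).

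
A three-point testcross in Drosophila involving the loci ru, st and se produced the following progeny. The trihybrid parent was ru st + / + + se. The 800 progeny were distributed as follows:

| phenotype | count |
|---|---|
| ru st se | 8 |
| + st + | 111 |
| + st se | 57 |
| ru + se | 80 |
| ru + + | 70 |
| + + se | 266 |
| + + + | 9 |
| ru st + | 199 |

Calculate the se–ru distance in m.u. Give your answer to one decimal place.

The two rarest classes, ru st se and + + +, are the double crossovers. Comparing them with the parentals, only the se allele has switched, so se is the middle locus and the order is ru – se – st.
Crossovers in the ru–se interval produce the single-crossover classes + st + and ru + se (111 + 80 = 191) plus the double crossovers (17).
RF(ru–se) = (191 + 17) / 800 = 208/800 = 0.2600 → 26.0 m.u.

26.0 m.u.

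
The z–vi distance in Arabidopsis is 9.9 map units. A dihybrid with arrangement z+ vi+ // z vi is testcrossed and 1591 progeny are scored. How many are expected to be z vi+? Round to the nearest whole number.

A map distance of 9.9 map units corresponds to a recombination frequency of 0.099.
The F1 is z+ vi+ / z vi, so z vi+ is a recombinant gamete class with expected frequency r/2 = 0.099/2 = 0.0495.
Expected number = 0.0495 × 1591 = 78.75 ≈ 79.

79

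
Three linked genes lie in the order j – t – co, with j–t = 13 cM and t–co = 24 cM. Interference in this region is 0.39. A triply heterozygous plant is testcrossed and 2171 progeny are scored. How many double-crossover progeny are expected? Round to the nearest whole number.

Map distances give recombination frequencies of 0.130 and 0.240 for the two intervals.
With interference 0.39 (so coincidence = 0.61), expected double-crossover frequency = 0.130 × 0.240 × 0.61 = 0.01903.
Expected number = 0.01903 × 2171 = 41.32 ≈ 41.

41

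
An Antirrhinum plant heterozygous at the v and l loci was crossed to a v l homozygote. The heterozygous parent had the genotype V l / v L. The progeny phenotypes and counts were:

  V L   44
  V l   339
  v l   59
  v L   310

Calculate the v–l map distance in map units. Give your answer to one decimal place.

13.7 map units

The recombinant classes are V L and v l: 44 + 59 = 103.
Recombination frequency = 103/752 = 0.1370 ≈ 13.7%, i.e. 13.7 map units.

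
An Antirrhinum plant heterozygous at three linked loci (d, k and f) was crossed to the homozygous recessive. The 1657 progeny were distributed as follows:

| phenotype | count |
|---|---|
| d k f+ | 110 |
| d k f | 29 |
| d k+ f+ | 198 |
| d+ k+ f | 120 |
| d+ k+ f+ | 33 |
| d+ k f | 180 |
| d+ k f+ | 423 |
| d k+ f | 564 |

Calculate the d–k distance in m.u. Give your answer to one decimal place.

17.6 m.u.

The two most frequent reciprocal classes, d k+ f and d+ k f+, are the parental types, so the F1 was d k+ f / d+ k f+.
The two rarest classes, d k f and d+ k+ f+, are the double crossovers. Comparing them with the parentals, only the k allele has switched, so k is the middle locus and the order is d – k – f.
Crossovers in the d–k interval produce the single-crossover classes d+ k+ f and d k f+ (120 + 110 = 230) plus the double crossovers (62).
RF(d–k) = (230 + 62) / 1657 = 292/1657 = 0.1762 → 17.6 m.u.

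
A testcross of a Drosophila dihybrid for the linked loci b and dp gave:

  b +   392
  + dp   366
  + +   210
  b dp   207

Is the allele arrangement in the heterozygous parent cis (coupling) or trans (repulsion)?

The two most frequent classes are + dp (366) and b + (392); these are the parental (non-recombinant) types.
So the F1 carried + dp on one chromosome and b + on the other — the recessive alleles are on opposite chromosomes (trans / repulsion).

trans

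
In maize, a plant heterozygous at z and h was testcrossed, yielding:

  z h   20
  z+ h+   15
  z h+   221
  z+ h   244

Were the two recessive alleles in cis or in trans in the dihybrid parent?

trans

The two most frequent classes are z+ h (244) and z h+ (221); these are the parental (non-recombinant) types.
So the F1 carried z+ h on one chromosome and z h+ on the other — the recessive alleles are on opposite chromosomes (trans / repulsion).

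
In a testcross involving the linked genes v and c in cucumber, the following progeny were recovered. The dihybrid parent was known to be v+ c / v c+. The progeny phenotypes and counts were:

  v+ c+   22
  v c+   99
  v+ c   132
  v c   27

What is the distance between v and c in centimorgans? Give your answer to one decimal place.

The recombinant classes are v+ c+ and v c: 22 + 27 = 49.
Recombination frequency = 49/280 = 0.1750 ≈ 17.5%, i.e. 17.5 centimorgans.

17.5 centimorgans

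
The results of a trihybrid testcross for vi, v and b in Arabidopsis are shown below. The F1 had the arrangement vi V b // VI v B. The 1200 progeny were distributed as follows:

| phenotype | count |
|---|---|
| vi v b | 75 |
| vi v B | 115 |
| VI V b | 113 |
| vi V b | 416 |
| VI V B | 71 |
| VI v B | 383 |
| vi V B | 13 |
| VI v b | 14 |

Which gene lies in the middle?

The two rarest classes, vi V B and VI v b, are the double crossovers. Comparing them with the parentals, only the b allele has switched, so b is the middle locus and the order is vi – b – v.

b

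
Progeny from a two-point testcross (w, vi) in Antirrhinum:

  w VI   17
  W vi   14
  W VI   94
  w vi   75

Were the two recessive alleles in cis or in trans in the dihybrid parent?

The two most frequent classes are W VI (94) and w vi (75); these are the parental (non-recombinant) types.
So the F1 carried W VI on one chromosome and w vi on the other — the recessive alleles are on the same chromosome (cis / coupling).

cis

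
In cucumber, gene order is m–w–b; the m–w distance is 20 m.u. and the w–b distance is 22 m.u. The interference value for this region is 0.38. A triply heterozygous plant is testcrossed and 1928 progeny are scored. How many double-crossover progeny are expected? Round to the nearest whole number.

Map distances give recombination frequencies of 0.200 and 0.220 for the two intervals.
With interference 0.38 (so coincidence = 0.62), expected double-crossover frequency = 0.200 × 0.220 × 0.62 = 0.02728.
Expected number = 0.02728 × 1928 = 52.60 ≈ 53.

53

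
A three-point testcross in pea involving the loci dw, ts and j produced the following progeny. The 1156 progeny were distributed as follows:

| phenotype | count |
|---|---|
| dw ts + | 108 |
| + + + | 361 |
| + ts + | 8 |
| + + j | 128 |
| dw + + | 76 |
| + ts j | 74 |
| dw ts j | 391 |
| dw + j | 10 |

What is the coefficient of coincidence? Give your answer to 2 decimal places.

The two most frequent reciprocal classes, + + + and dw ts j, are the parental types, so the F1 was + + + / dw ts j.
The two rarest classes, + ts + and dw + j, are the double crossovers. Comparing them with the parentals, only the ts allele has switched, so ts is the middle locus and the order is j – ts – dw.
j–ts: (236 + 18)/1156 = 0.2197; ts–dw: (150 + 18)/1156 = 0.1453.
Expected DCO frequency = 0.2197 × 0.1453 ≈ 0.03192; observed = 18/1156 ≈ 0.01557.
Coefficient of coincidence = 0.01557/0.03192 ≈ 0.49.

0.49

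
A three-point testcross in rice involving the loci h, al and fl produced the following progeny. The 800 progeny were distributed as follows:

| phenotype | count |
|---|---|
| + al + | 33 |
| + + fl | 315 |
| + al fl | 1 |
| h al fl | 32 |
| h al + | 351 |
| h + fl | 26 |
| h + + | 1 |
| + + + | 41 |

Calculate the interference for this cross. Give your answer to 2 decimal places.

0.65

The two most frequent reciprocal classes, + + fl and h al +, are the parental types, so the F1 was + + fl / h al +.
The two rarest classes, + al fl and h + +, are the double crossovers. Comparing them with the parentals, only the al allele has switched, so al is the middle locus and the order is h – al – fl.
h–al: (59 + 2)/800 = 0.0762; al–fl: (73 + 2)/800 = 0.0938.
Expected DCO frequency = 0.0762 × 0.0938 ≈ 0.00715; observed = 2/800 ≈ 0.00250.
Coefficient of coincidence = 0.00250/0.00715 ≈ 0.35; interference = 1 − 0.35 = 0.65.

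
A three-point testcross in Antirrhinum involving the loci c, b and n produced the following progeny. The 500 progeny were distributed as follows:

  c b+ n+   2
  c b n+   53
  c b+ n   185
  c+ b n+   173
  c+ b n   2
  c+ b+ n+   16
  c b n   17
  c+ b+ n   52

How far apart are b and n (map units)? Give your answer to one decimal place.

The two most frequent reciprocal classes, c b+ n and c+ b n+, are the parental types, so the F1 was c b+ n / c+ b n+.
The two rarest classes, c b+ n+ and c+ b n, are the double crossovers. Comparing them with the parentals, only the n allele has switched, so n is the middle locus and the order is b – n – c.
Crossovers in the b–n interval produce the single-crossover classes c b n and c+ b+ n+ (17 + 16 = 33) plus the double crossovers (4).
RF(b–n) = (33 + 4) / 500 = 37/500 = 0.0740 → 7.4 map units.

7.4 map units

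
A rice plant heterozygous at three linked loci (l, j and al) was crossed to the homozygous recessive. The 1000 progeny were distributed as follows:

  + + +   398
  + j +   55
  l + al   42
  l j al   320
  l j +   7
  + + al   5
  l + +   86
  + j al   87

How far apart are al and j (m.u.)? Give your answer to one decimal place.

10.9 m.u.

The two most frequent reciprocal classes, l j al and + + +, are the parental types, so the F1 was l j al / + + +.
The two rarest classes, l j + and + + al, are the double crossovers. Comparing them with the parentals, only the al allele has switched, so al is the middle locus and the order is l – al – j.
Crossovers in the al–j interval produce the single-crossover classes l + al and + j + (42 + 55 = 97) plus the double crossovers (12).
RF(al–j) = (97 + 12) / 1000 = 109/1000 = 0.1090 → 10.9 m.u.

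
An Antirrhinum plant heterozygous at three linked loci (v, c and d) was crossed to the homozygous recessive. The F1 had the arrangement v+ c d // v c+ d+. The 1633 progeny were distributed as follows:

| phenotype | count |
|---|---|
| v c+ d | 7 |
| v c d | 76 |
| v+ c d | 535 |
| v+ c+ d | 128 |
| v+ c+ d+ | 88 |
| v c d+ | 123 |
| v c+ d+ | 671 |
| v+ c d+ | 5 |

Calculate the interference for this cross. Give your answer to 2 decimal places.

The two rarest classes, v+ c d+ and v c+ d, are the double crossovers. Comparing them with the parentals, only the d allele has switched, so d is the middle locus and the order is c – d – v.
c–d: (251 + 12)/1633 = 0.1611; d–v: (164 + 12)/1633 = 0.1078.
Expected DCO frequency = 0.1611 × 0.1078 ≈ 0.01737; observed = 12/1633 ≈ 0.00735.
Coefficient of coincidence = 0.00735/0.01737 ≈ 0.42; interference = 1 − 0.42 = 0.58.

0.58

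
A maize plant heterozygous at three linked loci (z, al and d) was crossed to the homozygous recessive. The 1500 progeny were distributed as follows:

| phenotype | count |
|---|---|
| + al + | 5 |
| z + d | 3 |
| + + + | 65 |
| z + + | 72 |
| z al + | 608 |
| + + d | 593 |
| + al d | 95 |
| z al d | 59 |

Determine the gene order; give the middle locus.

The two most frequent reciprocal classes, + + d and z al +, are the parental types, so the F1 was + + d / z al +.
The two rarest classes, z + d and + al +, are the double crossovers. Comparing them with the parentals, only the z allele has switched, so z is the middle locus and the order is d – z – al.

z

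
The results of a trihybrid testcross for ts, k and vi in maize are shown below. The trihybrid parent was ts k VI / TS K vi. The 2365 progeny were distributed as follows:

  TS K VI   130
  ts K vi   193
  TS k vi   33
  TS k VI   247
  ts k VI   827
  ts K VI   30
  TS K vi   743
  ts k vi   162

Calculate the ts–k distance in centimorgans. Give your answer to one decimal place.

The two rarest classes, ts K VI and TS k vi, are the double crossovers. Comparing them with the parentals, only the k allele has switched, so k is the middle locus and the order is ts – k – vi.
Crossovers in the ts–k interval produce the single-crossover classes TS k VI and ts K vi (247 + 193 = 440) plus the double crossovers (63).
RF(ts–k) = (440 + 63) / 2365 = 503/2365 = 0.2127 → 21.3 centimorgans.

21.3 centimorgans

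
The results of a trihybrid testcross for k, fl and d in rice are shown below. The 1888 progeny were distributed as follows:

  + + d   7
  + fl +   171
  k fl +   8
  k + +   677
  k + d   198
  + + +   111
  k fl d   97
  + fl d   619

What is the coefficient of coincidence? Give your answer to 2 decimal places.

The two most frequent reciprocal classes, k + + and + fl d, are the parental types, so the F1 was k + + / + fl d.
The two rarest classes, k fl + and + + d, are the double crossovers. Comparing them with the parentals, only the fl allele has switched, so fl is the middle locus and the order is d – fl – k.
d–fl: (369 + 15)/1888 = 0.2034; fl–k: (208 + 15)/1888 = 0.1181.
Expected DCO frequency = 0.2034 × 0.1181 ≈ 0.02402; observed = 15/1888 ≈ 0.00794.
Coefficient of coincidence = 0.00794/0.02402 ≈ 0.33.

0.33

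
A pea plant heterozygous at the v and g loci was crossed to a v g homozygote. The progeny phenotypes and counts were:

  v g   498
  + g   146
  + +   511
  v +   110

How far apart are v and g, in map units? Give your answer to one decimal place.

The two most frequent classes, + + (511) and v g (498), are the parental types, so the F1 was + + / v g.
The recombinant classes are + g and v +: 146 + 110 = 256.
Recombination frequency = 256/1265 = 0.2024 ≈ 20.2%, i.e. 20.2 map units.

20.2 map units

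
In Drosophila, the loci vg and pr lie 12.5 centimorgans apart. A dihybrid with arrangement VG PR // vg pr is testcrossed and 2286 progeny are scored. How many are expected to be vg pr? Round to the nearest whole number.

A map distance of 12.5 centimorgans corresponds to a recombination frequency of 0.125.
The F1 is VG PR / vg pr, so vg pr is a parental gamete class with expected frequency (1 − r)/2 = 0.875/2 = 0.4375.
Expected number = 0.4375 × 2286 = 1000.12 ≈ 1000.

1000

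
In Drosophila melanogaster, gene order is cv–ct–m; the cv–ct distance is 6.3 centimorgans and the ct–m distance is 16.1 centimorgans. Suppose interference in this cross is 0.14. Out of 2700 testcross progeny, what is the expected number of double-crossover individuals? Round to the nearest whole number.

24

Map distances give recombination frequencies of 0.063 and 0.161 for the two intervals.
With interference 0.14 (so coincidence = 0.86), expected double-crossover frequency = 0.063 × 0.161 × 0.86 = 0.00872.
Expected number = 0.00872 × 2700 = 23.55 ≈ 24.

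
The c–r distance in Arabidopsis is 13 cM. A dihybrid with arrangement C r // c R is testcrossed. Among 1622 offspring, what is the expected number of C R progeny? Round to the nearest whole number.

A map distance of 13 cM corresponds to a recombination frequency of 0.130.
The F1 is C r / c R, so C R is a recombinant gamete class with expected frequency r/2 = 0.130/2 = 0.0650.
Expected number = 0.0650 × 1622 = 105.43 ≈ 105.

105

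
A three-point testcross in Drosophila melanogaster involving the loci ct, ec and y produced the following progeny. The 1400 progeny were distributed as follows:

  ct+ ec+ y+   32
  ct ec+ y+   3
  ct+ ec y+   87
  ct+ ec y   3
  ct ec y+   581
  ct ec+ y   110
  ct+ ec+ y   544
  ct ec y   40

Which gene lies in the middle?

The two most frequent reciprocal classes, ct+ ec+ y and ct ec y+, are the parental types, so the F1 was ct+ ec+ y / ct ec y+.
The two rarest classes, ct+ ec y and ct ec+ y+, are the double crossovers. Comparing them with the parentals, only the ec allele has switched, so ec is the middle locus and the order is y – ec – ct.

ec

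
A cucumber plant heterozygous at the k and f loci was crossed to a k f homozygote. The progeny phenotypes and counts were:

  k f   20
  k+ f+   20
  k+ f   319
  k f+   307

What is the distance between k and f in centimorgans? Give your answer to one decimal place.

The two most frequent classes, k+ f (319) and k f+ (307), are the parental types, so the F1 was k+ f / k f+.
The recombinant classes are k+ f+ and k f: 20 + 20 = 40.
Recombination frequency = 40/666 = 0.0601 ≈ 6.0%, i.e. 6.0 centimorgans.

6.0 centimorgans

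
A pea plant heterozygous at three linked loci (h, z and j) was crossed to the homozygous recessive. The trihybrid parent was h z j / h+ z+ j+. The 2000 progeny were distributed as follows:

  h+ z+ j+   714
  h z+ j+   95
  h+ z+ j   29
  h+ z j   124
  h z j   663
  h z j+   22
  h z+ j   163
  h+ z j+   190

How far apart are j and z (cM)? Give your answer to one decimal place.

20.2 cM

The two rarest classes, h z j+ and h+ z+ j, are the double crossovers. Comparing them with the parentals, only the j allele has switched, so j is the middle locus and the order is h – j – z.
Crossovers in the j–z interval produce the single-crossover classes h z+ j and h+ z j+ (163 + 190 = 353) plus the double crossovers (51).
RF(j–z) = (353 + 51) / 2000 = 404/2000 = 0.2020 → 20.2 cM.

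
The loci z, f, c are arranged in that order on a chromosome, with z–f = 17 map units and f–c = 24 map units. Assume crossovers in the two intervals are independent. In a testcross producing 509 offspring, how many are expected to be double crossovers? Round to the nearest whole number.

21

Map distances give recombination frequencies of 0.170 and 0.240 for the two intervals.
With no interference, expected double-crossover frequency = 0.170 × 0.240 = 0.04080.
Expected number = 0.04080 × 509 = 20.77 ≈ 21.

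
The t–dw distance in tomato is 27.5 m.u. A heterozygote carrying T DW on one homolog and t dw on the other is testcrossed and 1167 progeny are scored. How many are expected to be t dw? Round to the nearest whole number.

423

A map distance of 27.5 m.u. corresponds to a recombination frequency of 0.275.
The F1 is T DW / t dw, so t dw is a parental gamete class with expected frequency (1 − r)/2 = 0.725/2 = 0.3625.
Expected number = 0.3625 × 1167 = 423.04 ≈ 423.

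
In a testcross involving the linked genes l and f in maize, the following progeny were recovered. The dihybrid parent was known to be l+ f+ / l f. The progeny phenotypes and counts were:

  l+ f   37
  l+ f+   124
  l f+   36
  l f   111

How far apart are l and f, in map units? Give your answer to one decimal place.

The recombinant classes are l+ f and l f+: 37 + 36 = 73.
Recombination frequency = 73/308 = 0.2370 ≈ 23.7%, i.e. 23.7 map units.

23.7 map units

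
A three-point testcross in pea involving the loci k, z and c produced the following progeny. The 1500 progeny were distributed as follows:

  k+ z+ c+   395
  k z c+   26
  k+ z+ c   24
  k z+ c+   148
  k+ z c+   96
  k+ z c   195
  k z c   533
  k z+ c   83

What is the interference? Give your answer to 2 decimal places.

The two most frequent reciprocal classes, k+ z+ c+ and k z c, are the parental types, so the F1 was k+ z+ c+ / k z c.
The two rarest classes, k+ z+ c and k z c+, are the double crossovers. Comparing them with the parentals, only the c allele has switched, so c is the middle locus and the order is z – c – k.
z–c: (179 + 50)/1500 = 0.1527; c–k: (343 + 50)/1500 = 0.2620.
Expected DCO frequency = 0.1527 × 0.2620 ≈ 0.04001; observed = 50/1500 ≈ 0.03333.
Coefficient of coincidence = 0.03333/0.04001 ≈ 0.83; interference = 1 − 0.83 = 0.17.

0.17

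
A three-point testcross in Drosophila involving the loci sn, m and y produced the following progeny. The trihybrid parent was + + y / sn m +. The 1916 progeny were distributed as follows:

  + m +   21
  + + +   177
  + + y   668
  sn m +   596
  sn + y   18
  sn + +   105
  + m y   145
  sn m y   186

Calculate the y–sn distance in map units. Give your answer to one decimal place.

The two rarest classes, sn + y and + m +, are the double crossovers. Comparing them with the parentals, only the sn allele has switched, so sn is the middle locus and the order is y – sn – m.
Crossovers in the y–sn interval produce the single-crossover classes + + + and sn m y (177 + 186 = 363) plus the double crossovers (39).
RF(y–sn) = (363 + 39) / 1916 = 402/1916 = 0.2098 → 21.0 map units.

21.0 map units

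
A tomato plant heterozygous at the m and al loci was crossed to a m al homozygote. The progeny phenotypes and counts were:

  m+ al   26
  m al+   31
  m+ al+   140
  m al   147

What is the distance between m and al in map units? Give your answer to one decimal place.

16.6 map units

The two most frequent classes, m+ al+ (140) and m al (147), are the parental types, so the F1 was m+ al+ / m al.
The recombinant classes are m+ al and m al+: 26 + 31 = 57.
Recombination frequency = 57/344 = 0.1657 ≈ 16.6%, i.e. 16.6 map units.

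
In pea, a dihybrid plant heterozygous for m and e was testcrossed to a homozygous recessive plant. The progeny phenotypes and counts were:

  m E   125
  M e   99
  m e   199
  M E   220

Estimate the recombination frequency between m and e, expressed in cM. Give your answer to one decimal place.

The two most frequent classes, M E (220) and m e (199), are the parental types, so the F1 was M E / m e.
The recombinant classes are M e and m E: 99 + 125 = 224.
Recombination frequency = 224/643 = 0.3484 ≈ 34.8%, i.e. 34.8 cM.

34.8 cM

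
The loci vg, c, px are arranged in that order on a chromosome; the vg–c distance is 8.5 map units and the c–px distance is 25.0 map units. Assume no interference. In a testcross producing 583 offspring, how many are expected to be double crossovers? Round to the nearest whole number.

Map distances give recombination frequencies of 0.085 and 0.250 for the two intervals.
With no interference, expected double-crossover frequency = 0.085 × 0.250 = 0.02125.
Expected number = 0.02125 × 583 = 12.39 ≈ 12.

12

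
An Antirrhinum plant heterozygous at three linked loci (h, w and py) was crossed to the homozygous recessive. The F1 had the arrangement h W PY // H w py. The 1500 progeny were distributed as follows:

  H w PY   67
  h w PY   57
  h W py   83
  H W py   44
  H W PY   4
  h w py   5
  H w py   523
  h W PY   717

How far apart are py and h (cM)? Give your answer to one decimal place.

10.6 cM

The two rarest classes, H W PY and h w py, are the double crossovers. Comparing them with the parentals, only the h allele has switched, so h is the middle locus and the order is w – h – py.
Crossovers in the h–py interval produce the single-crossover classes h W py and H w PY (83 + 67 = 150) plus the double crossovers (9).
RF(h–py) = (150 + 9) / 1500 = 159/1500 = 0.1060 → 10.6 cM.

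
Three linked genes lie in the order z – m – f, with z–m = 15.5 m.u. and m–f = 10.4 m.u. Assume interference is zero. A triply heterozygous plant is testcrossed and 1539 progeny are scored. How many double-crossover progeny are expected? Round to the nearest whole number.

Map distances give recombination frequencies of 0.155 and 0.104 for the two intervals.
With no interference, expected double-crossover frequency = 0.155 × 0.104 = 0.01612.
Expected number = 0.01612 × 1539 = 24.81 ≈ 25.

25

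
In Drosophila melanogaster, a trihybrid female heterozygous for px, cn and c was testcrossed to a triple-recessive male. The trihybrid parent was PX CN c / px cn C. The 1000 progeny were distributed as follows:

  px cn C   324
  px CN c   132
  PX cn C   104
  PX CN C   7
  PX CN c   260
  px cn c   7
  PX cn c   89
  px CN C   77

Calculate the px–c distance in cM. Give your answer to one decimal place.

25.0 cM

The two rarest classes, PX CN C and px cn c, are the double crossovers. Comparing them with the parentals, only the c allele has switched, so c is the middle locus and the order is cn – c – px.
Crossovers in the c–px interval produce the single-crossover classes px CN c and PX cn C (132 + 104 = 236) plus the double crossovers (14).
RF(c–px) = (236 + 14) / 1000 = 250/1000 = 0.2500 → 25.0 cM.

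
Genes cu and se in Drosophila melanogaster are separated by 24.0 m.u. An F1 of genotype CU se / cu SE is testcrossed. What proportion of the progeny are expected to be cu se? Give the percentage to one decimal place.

A map distance of 24.0 m.u. corresponds to a recombination frequency of 0.240.
The F1 is CU se / cu SE, so cu se is a recombinant gamete class with expected frequency r/2 = 0.240/2 = 0.1200.
That is 0.1200 = 12.0% of the progeny.

12.0%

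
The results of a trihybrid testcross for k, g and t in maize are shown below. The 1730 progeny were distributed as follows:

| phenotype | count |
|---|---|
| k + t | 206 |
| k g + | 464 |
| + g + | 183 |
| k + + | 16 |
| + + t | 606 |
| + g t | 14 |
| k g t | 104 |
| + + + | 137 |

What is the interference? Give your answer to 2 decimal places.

The two most frequent reciprocal classes, k g + and + + t, are the parental types, so the F1 was k g + / + + t.
The two rarest classes, k + + and + g t, are the double crossovers. Comparing them with the parentals, only the g allele has switched, so g is the middle locus and the order is t – g – k.
t–g: (241 + 30)/1730 = 0.1566; g–k: (389 + 30)/1730 = 0.2422.
Expected DCO frequency = 0.1566 × 0.2422 ≈ 0.03793; observed = 30/1730 ≈ 0.01734.
Coefficient of coincidence = 0.01734/0.03793 ≈ 0.46; interference = 1 − 0.46 = 0.54.

0.54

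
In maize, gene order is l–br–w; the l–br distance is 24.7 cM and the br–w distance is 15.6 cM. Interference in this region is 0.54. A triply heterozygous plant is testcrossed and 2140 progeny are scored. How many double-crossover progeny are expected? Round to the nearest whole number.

Map distances give recombination frequencies of 0.247 and 0.156 for the two intervals.
With interference 0.54 (so coincidence = 0.46), expected double-crossover frequency = 0.247 × 0.156 × 0.46 = 0.01772.
Expected number = 0.01772 × 2140 = 37.93 ≈ 38.

38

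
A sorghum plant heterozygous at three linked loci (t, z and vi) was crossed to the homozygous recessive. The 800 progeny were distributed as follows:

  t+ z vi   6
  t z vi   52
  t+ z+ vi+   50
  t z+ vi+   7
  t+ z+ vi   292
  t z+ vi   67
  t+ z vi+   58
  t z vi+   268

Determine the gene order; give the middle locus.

The two most frequent reciprocal classes, t z vi+ and t+ z+ vi, are the parental types, so the F1 was t z vi+ / t+ z+ vi.
The two rarest classes, t z+ vi+ and t+ z vi, are the double crossovers. Comparing them with the parentals, only the z allele has switched, so z is the middle locus and the order is vi – z – t.

z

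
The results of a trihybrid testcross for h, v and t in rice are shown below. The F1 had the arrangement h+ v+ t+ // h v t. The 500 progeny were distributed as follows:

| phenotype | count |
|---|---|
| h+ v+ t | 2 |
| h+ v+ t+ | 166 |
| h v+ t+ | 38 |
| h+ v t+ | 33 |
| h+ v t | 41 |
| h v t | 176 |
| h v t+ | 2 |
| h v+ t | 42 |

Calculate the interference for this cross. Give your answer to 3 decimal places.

0.695

The two rarest classes, h+ v+ t and h v t+, are the double crossovers. Comparing them with the parentals, only the t allele has switched, so t is the middle locus and the order is h – t – v.
h–t: (79 + 4)/500 = 0.1660; t–v: (75 + 4)/500 = 0.1580.
Expected DCO frequency = 0.1660 × 0.1580 ≈ 0.02623; observed = 4/500 ≈ 0.00800.
Coefficient of coincidence = 0.00800/0.02623 ≈ 0.305; interference = 1 − 0.305 = 0.695.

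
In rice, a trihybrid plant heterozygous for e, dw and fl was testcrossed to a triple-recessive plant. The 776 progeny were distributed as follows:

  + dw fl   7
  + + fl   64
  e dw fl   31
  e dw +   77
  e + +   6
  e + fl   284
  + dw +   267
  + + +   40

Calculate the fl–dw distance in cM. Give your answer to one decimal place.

The two most frequent reciprocal classes, e + fl and + dw +, are the parental types, so the F1 was e + fl / + dw +.
The two rarest classes, e + + and + dw fl, are the double crossovers. Comparing them with the parentals, only the fl allele has switched, so fl is the middle locus and the order is e – fl – dw.
Crossovers in the fl–dw interval produce the single-crossover classes e dw fl and + + + (31 + 40 = 71) plus the double crossovers (13).
RF(fl–dw) = (71 + 13) / 776 = 84/776 = 0.1082 → 10.8 cM.

10.8 cM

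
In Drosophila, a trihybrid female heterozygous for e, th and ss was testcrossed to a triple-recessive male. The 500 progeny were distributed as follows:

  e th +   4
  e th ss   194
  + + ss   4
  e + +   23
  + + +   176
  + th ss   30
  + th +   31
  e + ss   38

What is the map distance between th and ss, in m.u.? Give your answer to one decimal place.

The two most frequent reciprocal classes, + + + and e th ss, are the parental types, so the F1 was + + + / e th ss.
The two rarest classes, + + ss and e th +, are the double crossovers. Comparing them with the parentals, only the ss allele has switched, so ss is the middle locus and the order is th – ss – e.
Crossovers in the th–ss interval produce the single-crossover classes + th + and e + ss (31 + 38 = 69) plus the double crossovers (8).
RF(th–ss) = (69 + 8) / 500 = 77/500 = 0.1540 → 15.4 m.u.

15.4 m.u.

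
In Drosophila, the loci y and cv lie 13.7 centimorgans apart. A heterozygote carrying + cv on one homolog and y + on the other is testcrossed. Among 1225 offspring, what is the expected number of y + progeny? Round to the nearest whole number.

529

A map distance of 13.7 centimorgans corresponds to a recombination frequency of 0.137.
The F1 is + cv / y +, so y + is a parental gamete class with expected frequency (1 − r)/2 = 0.863/2 = 0.4315.
Expected number = 0.4315 × 1225 = 528.59 ≈ 529.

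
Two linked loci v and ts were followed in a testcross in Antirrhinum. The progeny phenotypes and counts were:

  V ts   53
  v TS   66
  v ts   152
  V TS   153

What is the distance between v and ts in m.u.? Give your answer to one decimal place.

28.1 m.u.

The two most frequent classes, V TS (153) and v ts (152), are the parental types, so the F1 was V TS / v ts.
The recombinant classes are V ts and v TS: 53 + 66 = 119.
Recombination frequency = 119/424 = 0.2807 ≈ 28.1%, i.e. 28.1 m.u.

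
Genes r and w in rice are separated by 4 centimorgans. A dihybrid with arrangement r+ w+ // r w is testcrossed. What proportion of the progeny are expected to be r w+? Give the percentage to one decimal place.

2.0%

A map distance of 4 centimorgans corresponds to a recombination frequency of 0.040.
The F1 is r+ w+ / r w, so r w+ is a recombinant gamete class with expected frequency r/2 = 0.040/2 = 0.0200.
That is 0.0200 = 2.0% of the progeny.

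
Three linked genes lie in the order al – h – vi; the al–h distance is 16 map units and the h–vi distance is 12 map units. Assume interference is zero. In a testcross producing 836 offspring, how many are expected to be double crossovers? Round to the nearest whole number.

16

Map distances give recombination frequencies of 0.160 and 0.120 for the two intervals.
With no interference, expected double-crossover frequency = 0.160 × 0.120 = 0.01920.
Expected number = 0.01920 × 836 = 16.05 ≈ 16.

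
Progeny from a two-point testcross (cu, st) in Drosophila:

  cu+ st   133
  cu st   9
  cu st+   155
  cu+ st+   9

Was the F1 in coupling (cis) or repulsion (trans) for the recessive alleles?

The two most frequent classes are cu+ st (133) and cu st+ (155); these are the parental (non-recombinant) types.
So the F1 carried cu+ st on one chromosome and cu st+ on the other — the recessive alleles are on opposite chromosomes (trans / repulsion).

trans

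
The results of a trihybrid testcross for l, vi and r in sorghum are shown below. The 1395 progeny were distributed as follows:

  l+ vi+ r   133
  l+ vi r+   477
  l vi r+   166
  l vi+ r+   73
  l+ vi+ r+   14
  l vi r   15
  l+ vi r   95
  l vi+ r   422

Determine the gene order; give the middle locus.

The two most frequent reciprocal classes, l vi+ r and l+ vi r+, are the parental types, so the F1 was l vi+ r / l+ vi r+.
The two rarest classes, l vi r and l+ vi+ r+, are the double crossovers. Comparing them with the parentals, only the vi allele has switched, so vi is the middle locus and the order is l – vi – r.

vi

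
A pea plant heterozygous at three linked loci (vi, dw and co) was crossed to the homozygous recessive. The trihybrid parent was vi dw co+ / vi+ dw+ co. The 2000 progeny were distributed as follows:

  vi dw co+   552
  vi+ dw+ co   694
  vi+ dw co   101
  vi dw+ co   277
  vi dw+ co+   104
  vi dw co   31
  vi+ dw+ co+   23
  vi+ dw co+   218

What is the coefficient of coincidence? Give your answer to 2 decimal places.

The two rarest classes, vi dw co and vi+ dw+ co+, are the double crossovers. Comparing them with the parentals, only the co allele has switched, so co is the middle locus and the order is vi – co – dw.
vi–co: (495 + 54)/2000 = 0.2745; co–dw: (205 + 54)/2000 = 0.1295.
Expected DCO frequency = 0.2745 × 0.1295 ≈ 0.03555; observed = 54/2000 ≈ 0.02700.
Coefficient of coincidence = 0.02700/0.03555 ≈ 0.76.

0.76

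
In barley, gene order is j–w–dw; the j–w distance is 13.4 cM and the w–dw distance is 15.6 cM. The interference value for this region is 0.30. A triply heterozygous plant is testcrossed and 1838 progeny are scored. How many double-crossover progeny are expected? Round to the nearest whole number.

27

Map distances give recombination frequencies of 0.134 and 0.156 for the two intervals.
With interference 0.30 (so coincidence = 0.70), expected double-crossover frequency = 0.134 × 0.156 × 0.70 = 0.01463.
Expected number = 0.01463 × 1838 = 26.90 ≈ 27.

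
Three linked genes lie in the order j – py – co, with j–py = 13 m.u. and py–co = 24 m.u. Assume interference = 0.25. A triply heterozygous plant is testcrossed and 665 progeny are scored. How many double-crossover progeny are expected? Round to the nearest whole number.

Map distances give recombination frequencies of 0.130 and 0.240 for the two intervals.
With interference 0.25 (so coincidence = 0.75), expected double-crossover frequency = 0.130 × 0.240 × 0.75 = 0.02340.
Expected number = 0.02340 × 665 = 15.56 ≈ 16.

16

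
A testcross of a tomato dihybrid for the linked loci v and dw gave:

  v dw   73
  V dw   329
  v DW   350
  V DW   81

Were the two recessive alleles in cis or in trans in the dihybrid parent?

The two most frequent classes are V dw (329) and v DW (350); these are the parental (non-recombinant) types.
So the F1 carried V dw on one chromosome and v DW on the other — the recessive alleles are on opposite chromosomes (trans / repulsion).

trans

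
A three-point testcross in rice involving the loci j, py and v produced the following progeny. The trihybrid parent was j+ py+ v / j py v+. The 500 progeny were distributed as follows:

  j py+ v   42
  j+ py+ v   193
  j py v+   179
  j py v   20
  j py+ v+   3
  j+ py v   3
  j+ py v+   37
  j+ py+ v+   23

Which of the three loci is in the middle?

The two rarest classes, j+ py v and j py+ v+, are the double crossovers. Comparing them with the parentals, only the py allele has switched, so py is the middle locus and the order is v – py – j.

py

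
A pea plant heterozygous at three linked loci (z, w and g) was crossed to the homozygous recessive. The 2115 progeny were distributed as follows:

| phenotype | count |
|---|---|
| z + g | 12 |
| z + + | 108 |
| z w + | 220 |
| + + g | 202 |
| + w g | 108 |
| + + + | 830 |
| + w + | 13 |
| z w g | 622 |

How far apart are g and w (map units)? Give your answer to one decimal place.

21.1 map units

The two most frequent reciprocal classes, + + + and z w g, are the parental types, so the F1 was + + + / z w g.
The two rarest classes, + w + and z + g, are the double crossovers. Comparing them with the parentals, only the w allele has switched, so w is the middle locus and the order is z – w – g.
Crossovers in the w–g interval produce the single-crossover classes + + g and z w + (202 + 220 = 422) plus the double crossovers (25).
RF(w–g) = (422 + 25) / 2115 = 447/2115 = 0.2113 → 21.1 map units.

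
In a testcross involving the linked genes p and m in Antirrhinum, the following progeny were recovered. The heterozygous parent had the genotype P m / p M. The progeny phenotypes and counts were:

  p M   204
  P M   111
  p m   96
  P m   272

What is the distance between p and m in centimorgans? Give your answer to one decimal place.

The recombinant classes are P M and p m: 111 + 96 = 207.
Recombination frequency = 207/683 = 0.3031 ≈ 30.3%, i.e. 30.3 centimorgans.

30.3 centimorgans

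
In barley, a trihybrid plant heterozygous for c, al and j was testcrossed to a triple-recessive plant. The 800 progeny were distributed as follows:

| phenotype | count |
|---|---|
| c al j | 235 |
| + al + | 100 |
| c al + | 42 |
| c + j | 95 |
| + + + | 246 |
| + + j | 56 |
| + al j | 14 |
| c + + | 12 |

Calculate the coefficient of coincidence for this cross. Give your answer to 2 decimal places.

The two most frequent reciprocal classes, c al j and + + +, are the parental types, so the F1 was c al j / + + +.
The two rarest classes, + al j and c + +, are the double crossovers. Comparing them with the parentals, only the c allele has switched, so c is the middle locus and the order is j – c – al.
j–c: (98 + 26)/800 = 0.1550; c–al: (195 + 26)/800 = 0.2762.
Expected DCO frequency = 0.1550 × 0.2762 ≈ 0.04281; observed = 26/800 ≈ 0.03250.
Coefficient of coincidence = 0.03250/0.04281 ≈ 0.76.

0.76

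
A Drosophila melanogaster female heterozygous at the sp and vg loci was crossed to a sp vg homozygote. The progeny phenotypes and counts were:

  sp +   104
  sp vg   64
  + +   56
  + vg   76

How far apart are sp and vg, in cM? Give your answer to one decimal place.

The two most frequent classes, + vg (76) and sp + (104), are the parental types, so the F1 was + vg / sp +.
The recombinant classes are + + and sp vg: 56 + 64 = 120.
Recombination frequency = 120/300 = 0.4000 ≈ 40.0%, i.e. 40.0 cM.

40.0 cM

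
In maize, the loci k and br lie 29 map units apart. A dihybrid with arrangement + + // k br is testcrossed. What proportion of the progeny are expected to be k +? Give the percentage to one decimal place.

14.5%

A map distance of 29 map units corresponds to a recombination frequency of 0.290.
The F1 is + + / k br, so k + is a recombinant gamete class with expected frequency r/2 = 0.290/2 = 0.1450.
That is 0.1450 = 14.5% of the progeny.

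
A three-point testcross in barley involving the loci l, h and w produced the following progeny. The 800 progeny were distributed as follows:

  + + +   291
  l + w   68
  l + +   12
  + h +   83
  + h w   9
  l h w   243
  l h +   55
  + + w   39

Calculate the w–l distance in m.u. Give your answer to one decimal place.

The two most frequent reciprocal classes, l h w and + + +, are the parental types, so the F1 was l h w / + + +.
The two rarest classes, + h w and l + +, are the double crossovers. Comparing them with the parentals, only the l allele has switched, so l is the middle locus and the order is w – l – h.
Crossovers in the w–l interval produce the single-crossover classes l h + and + + w (55 + 39 = 94) plus the double crossovers (21).
RF(w–l) = (94 + 21) / 800 = 115/800 = 0.1437 → 14.4 m.u.

14.4 m.u.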